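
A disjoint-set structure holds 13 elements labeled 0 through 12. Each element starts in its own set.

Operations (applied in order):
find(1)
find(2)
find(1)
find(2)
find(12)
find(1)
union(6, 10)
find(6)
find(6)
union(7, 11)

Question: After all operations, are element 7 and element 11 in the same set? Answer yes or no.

Step 1: find(1) -> no change; set of 1 is {1}
Step 2: find(2) -> no change; set of 2 is {2}
Step 3: find(1) -> no change; set of 1 is {1}
Step 4: find(2) -> no change; set of 2 is {2}
Step 5: find(12) -> no change; set of 12 is {12}
Step 6: find(1) -> no change; set of 1 is {1}
Step 7: union(6, 10) -> merged; set of 6 now {6, 10}
Step 8: find(6) -> no change; set of 6 is {6, 10}
Step 9: find(6) -> no change; set of 6 is {6, 10}
Step 10: union(7, 11) -> merged; set of 7 now {7, 11}
Set of 7: {7, 11}; 11 is a member.

Answer: yes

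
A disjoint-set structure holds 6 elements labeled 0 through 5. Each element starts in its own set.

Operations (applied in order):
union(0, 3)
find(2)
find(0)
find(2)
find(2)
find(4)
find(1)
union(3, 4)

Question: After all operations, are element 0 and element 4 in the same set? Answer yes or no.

Answer: yes

Derivation:
Step 1: union(0, 3) -> merged; set of 0 now {0, 3}
Step 2: find(2) -> no change; set of 2 is {2}
Step 3: find(0) -> no change; set of 0 is {0, 3}
Step 4: find(2) -> no change; set of 2 is {2}
Step 5: find(2) -> no change; set of 2 is {2}
Step 6: find(4) -> no change; set of 4 is {4}
Step 7: find(1) -> no change; set of 1 is {1}
Step 8: union(3, 4) -> merged; set of 3 now {0, 3, 4}
Set of 0: {0, 3, 4}; 4 is a member.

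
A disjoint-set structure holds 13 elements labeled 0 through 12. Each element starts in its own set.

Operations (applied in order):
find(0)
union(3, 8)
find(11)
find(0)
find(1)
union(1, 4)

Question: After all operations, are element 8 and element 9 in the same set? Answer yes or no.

Answer: no

Derivation:
Step 1: find(0) -> no change; set of 0 is {0}
Step 2: union(3, 8) -> merged; set of 3 now {3, 8}
Step 3: find(11) -> no change; set of 11 is {11}
Step 4: find(0) -> no change; set of 0 is {0}
Step 5: find(1) -> no change; set of 1 is {1}
Step 6: union(1, 4) -> merged; set of 1 now {1, 4}
Set of 8: {3, 8}; 9 is not a member.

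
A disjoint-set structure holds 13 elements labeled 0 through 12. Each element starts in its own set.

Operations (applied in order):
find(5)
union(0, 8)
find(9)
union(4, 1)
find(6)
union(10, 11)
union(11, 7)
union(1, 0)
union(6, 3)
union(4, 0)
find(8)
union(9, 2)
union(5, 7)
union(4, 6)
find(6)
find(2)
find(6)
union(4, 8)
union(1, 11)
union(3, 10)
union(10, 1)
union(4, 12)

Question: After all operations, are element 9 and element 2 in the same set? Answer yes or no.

Step 1: find(5) -> no change; set of 5 is {5}
Step 2: union(0, 8) -> merged; set of 0 now {0, 8}
Step 3: find(9) -> no change; set of 9 is {9}
Step 4: union(4, 1) -> merged; set of 4 now {1, 4}
Step 5: find(6) -> no change; set of 6 is {6}
Step 6: union(10, 11) -> merged; set of 10 now {10, 11}
Step 7: union(11, 7) -> merged; set of 11 now {7, 10, 11}
Step 8: union(1, 0) -> merged; set of 1 now {0, 1, 4, 8}
Step 9: union(6, 3) -> merged; set of 6 now {3, 6}
Step 10: union(4, 0) -> already same set; set of 4 now {0, 1, 4, 8}
Step 11: find(8) -> no change; set of 8 is {0, 1, 4, 8}
Step 12: union(9, 2) -> merged; set of 9 now {2, 9}
Step 13: union(5, 7) -> merged; set of 5 now {5, 7, 10, 11}
Step 14: union(4, 6) -> merged; set of 4 now {0, 1, 3, 4, 6, 8}
Step 15: find(6) -> no change; set of 6 is {0, 1, 3, 4, 6, 8}
Step 16: find(2) -> no change; set of 2 is {2, 9}
Step 17: find(6) -> no change; set of 6 is {0, 1, 3, 4, 6, 8}
Step 18: union(4, 8) -> already same set; set of 4 now {0, 1, 3, 4, 6, 8}
Step 19: union(1, 11) -> merged; set of 1 now {0, 1, 3, 4, 5, 6, 7, 8, 10, 11}
Step 20: union(3, 10) -> already same set; set of 3 now {0, 1, 3, 4, 5, 6, 7, 8, 10, 11}
Step 21: union(10, 1) -> already same set; set of 10 now {0, 1, 3, 4, 5, 6, 7, 8, 10, 11}
Step 22: union(4, 12) -> merged; set of 4 now {0, 1, 3, 4, 5, 6, 7, 8, 10, 11, 12}
Set of 9: {2, 9}; 2 is a member.

Answer: yes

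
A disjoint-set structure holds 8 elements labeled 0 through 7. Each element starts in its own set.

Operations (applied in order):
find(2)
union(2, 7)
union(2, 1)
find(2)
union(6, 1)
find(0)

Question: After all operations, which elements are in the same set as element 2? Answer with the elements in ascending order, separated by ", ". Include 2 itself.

Step 1: find(2) -> no change; set of 2 is {2}
Step 2: union(2, 7) -> merged; set of 2 now {2, 7}
Step 3: union(2, 1) -> merged; set of 2 now {1, 2, 7}
Step 4: find(2) -> no change; set of 2 is {1, 2, 7}
Step 5: union(6, 1) -> merged; set of 6 now {1, 2, 6, 7}
Step 6: find(0) -> no change; set of 0 is {0}
Component of 2: {1, 2, 6, 7}

Answer: 1, 2, 6, 7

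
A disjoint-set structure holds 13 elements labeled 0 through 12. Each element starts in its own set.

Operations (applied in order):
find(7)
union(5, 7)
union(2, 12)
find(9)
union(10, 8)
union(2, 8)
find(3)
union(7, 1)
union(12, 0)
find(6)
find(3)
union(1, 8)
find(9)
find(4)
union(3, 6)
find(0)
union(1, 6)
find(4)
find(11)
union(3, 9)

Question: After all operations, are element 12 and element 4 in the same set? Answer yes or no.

Step 1: find(7) -> no change; set of 7 is {7}
Step 2: union(5, 7) -> merged; set of 5 now {5, 7}
Step 3: union(2, 12) -> merged; set of 2 now {2, 12}
Step 4: find(9) -> no change; set of 9 is {9}
Step 5: union(10, 8) -> merged; set of 10 now {8, 10}
Step 6: union(2, 8) -> merged; set of 2 now {2, 8, 10, 12}
Step 7: find(3) -> no change; set of 3 is {3}
Step 8: union(7, 1) -> merged; set of 7 now {1, 5, 7}
Step 9: union(12, 0) -> merged; set of 12 now {0, 2, 8, 10, 12}
Step 10: find(6) -> no change; set of 6 is {6}
Step 11: find(3) -> no change; set of 3 is {3}
Step 12: union(1, 8) -> merged; set of 1 now {0, 1, 2, 5, 7, 8, 10, 12}
Step 13: find(9) -> no change; set of 9 is {9}
Step 14: find(4) -> no change; set of 4 is {4}
Step 15: union(3, 6) -> merged; set of 3 now {3, 6}
Step 16: find(0) -> no change; set of 0 is {0, 1, 2, 5, 7, 8, 10, 12}
Step 17: union(1, 6) -> merged; set of 1 now {0, 1, 2, 3, 5, 6, 7, 8, 10, 12}
Step 18: find(4) -> no change; set of 4 is {4}
Step 19: find(11) -> no change; set of 11 is {11}
Step 20: union(3, 9) -> merged; set of 3 now {0, 1, 2, 3, 5, 6, 7, 8, 9, 10, 12}
Set of 12: {0, 1, 2, 3, 5, 6, 7, 8, 9, 10, 12}; 4 is not a member.

Answer: no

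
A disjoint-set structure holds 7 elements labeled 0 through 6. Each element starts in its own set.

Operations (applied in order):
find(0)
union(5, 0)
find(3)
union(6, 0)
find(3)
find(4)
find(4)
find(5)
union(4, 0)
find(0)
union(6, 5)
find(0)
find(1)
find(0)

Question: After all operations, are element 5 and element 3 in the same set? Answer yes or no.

Answer: no

Derivation:
Step 1: find(0) -> no change; set of 0 is {0}
Step 2: union(5, 0) -> merged; set of 5 now {0, 5}
Step 3: find(3) -> no change; set of 3 is {3}
Step 4: union(6, 0) -> merged; set of 6 now {0, 5, 6}
Step 5: find(3) -> no change; set of 3 is {3}
Step 6: find(4) -> no change; set of 4 is {4}
Step 7: find(4) -> no change; set of 4 is {4}
Step 8: find(5) -> no change; set of 5 is {0, 5, 6}
Step 9: union(4, 0) -> merged; set of 4 now {0, 4, 5, 6}
Step 10: find(0) -> no change; set of 0 is {0, 4, 5, 6}
Step 11: union(6, 5) -> already same set; set of 6 now {0, 4, 5, 6}
Step 12: find(0) -> no change; set of 0 is {0, 4, 5, 6}
Step 13: find(1) -> no change; set of 1 is {1}
Step 14: find(0) -> no change; set of 0 is {0, 4, 5, 6}
Set of 5: {0, 4, 5, 6}; 3 is not a member.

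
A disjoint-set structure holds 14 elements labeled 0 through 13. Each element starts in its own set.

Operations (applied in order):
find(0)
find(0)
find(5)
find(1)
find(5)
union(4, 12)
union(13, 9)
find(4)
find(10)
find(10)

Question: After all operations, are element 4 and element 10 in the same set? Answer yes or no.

Step 1: find(0) -> no change; set of 0 is {0}
Step 2: find(0) -> no change; set of 0 is {0}
Step 3: find(5) -> no change; set of 5 is {5}
Step 4: find(1) -> no change; set of 1 is {1}
Step 5: find(5) -> no change; set of 5 is {5}
Step 6: union(4, 12) -> merged; set of 4 now {4, 12}
Step 7: union(13, 9) -> merged; set of 13 now {9, 13}
Step 8: find(4) -> no change; set of 4 is {4, 12}
Step 9: find(10) -> no change; set of 10 is {10}
Step 10: find(10) -> no change; set of 10 is {10}
Set of 4: {4, 12}; 10 is not a member.

Answer: no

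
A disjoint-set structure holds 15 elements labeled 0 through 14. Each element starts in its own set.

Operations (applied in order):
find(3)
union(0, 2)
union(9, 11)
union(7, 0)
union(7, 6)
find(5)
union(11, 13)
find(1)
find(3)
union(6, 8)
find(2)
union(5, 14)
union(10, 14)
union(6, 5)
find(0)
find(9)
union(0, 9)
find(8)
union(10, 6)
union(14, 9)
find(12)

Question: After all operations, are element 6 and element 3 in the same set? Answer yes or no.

Answer: no

Derivation:
Step 1: find(3) -> no change; set of 3 is {3}
Step 2: union(0, 2) -> merged; set of 0 now {0, 2}
Step 3: union(9, 11) -> merged; set of 9 now {9, 11}
Step 4: union(7, 0) -> merged; set of 7 now {0, 2, 7}
Step 5: union(7, 6) -> merged; set of 7 now {0, 2, 6, 7}
Step 6: find(5) -> no change; set of 5 is {5}
Step 7: union(11, 13) -> merged; set of 11 now {9, 11, 13}
Step 8: find(1) -> no change; set of 1 is {1}
Step 9: find(3) -> no change; set of 3 is {3}
Step 10: union(6, 8) -> merged; set of 6 now {0, 2, 6, 7, 8}
Step 11: find(2) -> no change; set of 2 is {0, 2, 6, 7, 8}
Step 12: union(5, 14) -> merged; set of 5 now {5, 14}
Step 13: union(10, 14) -> merged; set of 10 now {5, 10, 14}
Step 14: union(6, 5) -> merged; set of 6 now {0, 2, 5, 6, 7, 8, 10, 14}
Step 15: find(0) -> no change; set of 0 is {0, 2, 5, 6, 7, 8, 10, 14}
Step 16: find(9) -> no change; set of 9 is {9, 11, 13}
Step 17: union(0, 9) -> merged; set of 0 now {0, 2, 5, 6, 7, 8, 9, 10, 11, 13, 14}
Step 18: find(8) -> no change; set of 8 is {0, 2, 5, 6, 7, 8, 9, 10, 11, 13, 14}
Step 19: union(10, 6) -> already same set; set of 10 now {0, 2, 5, 6, 7, 8, 9, 10, 11, 13, 14}
Step 20: union(14, 9) -> already same set; set of 14 now {0, 2, 5, 6, 7, 8, 9, 10, 11, 13, 14}
Step 21: find(12) -> no change; set of 12 is {12}
Set of 6: {0, 2, 5, 6, 7, 8, 9, 10, 11, 13, 14}; 3 is not a member.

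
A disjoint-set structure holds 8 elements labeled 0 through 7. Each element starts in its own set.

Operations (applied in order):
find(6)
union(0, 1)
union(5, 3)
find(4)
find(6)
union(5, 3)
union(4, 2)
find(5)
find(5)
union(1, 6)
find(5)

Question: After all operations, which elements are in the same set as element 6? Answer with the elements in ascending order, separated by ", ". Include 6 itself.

Answer: 0, 1, 6

Derivation:
Step 1: find(6) -> no change; set of 6 is {6}
Step 2: union(0, 1) -> merged; set of 0 now {0, 1}
Step 3: union(5, 3) -> merged; set of 5 now {3, 5}
Step 4: find(4) -> no change; set of 4 is {4}
Step 5: find(6) -> no change; set of 6 is {6}
Step 6: union(5, 3) -> already same set; set of 5 now {3, 5}
Step 7: union(4, 2) -> merged; set of 4 now {2, 4}
Step 8: find(5) -> no change; set of 5 is {3, 5}
Step 9: find(5) -> no change; set of 5 is {3, 5}
Step 10: union(1, 6) -> merged; set of 1 now {0, 1, 6}
Step 11: find(5) -> no change; set of 5 is {3, 5}
Component of 6: {0, 1, 6}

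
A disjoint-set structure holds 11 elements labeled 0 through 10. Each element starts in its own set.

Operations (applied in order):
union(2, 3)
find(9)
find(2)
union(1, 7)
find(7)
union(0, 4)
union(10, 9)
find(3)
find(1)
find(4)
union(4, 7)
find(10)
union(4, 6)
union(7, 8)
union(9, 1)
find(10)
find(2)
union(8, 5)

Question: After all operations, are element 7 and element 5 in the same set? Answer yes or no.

Step 1: union(2, 3) -> merged; set of 2 now {2, 3}
Step 2: find(9) -> no change; set of 9 is {9}
Step 3: find(2) -> no change; set of 2 is {2, 3}
Step 4: union(1, 7) -> merged; set of 1 now {1, 7}
Step 5: find(7) -> no change; set of 7 is {1, 7}
Step 6: union(0, 4) -> merged; set of 0 now {0, 4}
Step 7: union(10, 9) -> merged; set of 10 now {9, 10}
Step 8: find(3) -> no change; set of 3 is {2, 3}
Step 9: find(1) -> no change; set of 1 is {1, 7}
Step 10: find(4) -> no change; set of 4 is {0, 4}
Step 11: union(4, 7) -> merged; set of 4 now {0, 1, 4, 7}
Step 12: find(10) -> no change; set of 10 is {9, 10}
Step 13: union(4, 6) -> merged; set of 4 now {0, 1, 4, 6, 7}
Step 14: union(7, 8) -> merged; set of 7 now {0, 1, 4, 6, 7, 8}
Step 15: union(9, 1) -> merged; set of 9 now {0, 1, 4, 6, 7, 8, 9, 10}
Step 16: find(10) -> no change; set of 10 is {0, 1, 4, 6, 7, 8, 9, 10}
Step 17: find(2) -> no change; set of 2 is {2, 3}
Step 18: union(8, 5) -> merged; set of 8 now {0, 1, 4, 5, 6, 7, 8, 9, 10}
Set of 7: {0, 1, 4, 5, 6, 7, 8, 9, 10}; 5 is a member.

Answer: yes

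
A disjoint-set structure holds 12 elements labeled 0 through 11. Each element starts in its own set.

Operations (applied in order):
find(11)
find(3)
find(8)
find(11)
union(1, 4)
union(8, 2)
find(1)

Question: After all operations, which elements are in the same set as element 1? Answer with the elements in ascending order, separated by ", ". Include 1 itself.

Step 1: find(11) -> no change; set of 11 is {11}
Step 2: find(3) -> no change; set of 3 is {3}
Step 3: find(8) -> no change; set of 8 is {8}
Step 4: find(11) -> no change; set of 11 is {11}
Step 5: union(1, 4) -> merged; set of 1 now {1, 4}
Step 6: union(8, 2) -> merged; set of 8 now {2, 8}
Step 7: find(1) -> no change; set of 1 is {1, 4}
Component of 1: {1, 4}

Answer: 1, 4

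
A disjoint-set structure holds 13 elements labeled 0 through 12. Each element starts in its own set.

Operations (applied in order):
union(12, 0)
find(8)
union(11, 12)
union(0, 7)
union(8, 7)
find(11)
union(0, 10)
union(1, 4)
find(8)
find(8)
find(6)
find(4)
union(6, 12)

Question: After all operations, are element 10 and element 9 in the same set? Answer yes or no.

Step 1: union(12, 0) -> merged; set of 12 now {0, 12}
Step 2: find(8) -> no change; set of 8 is {8}
Step 3: union(11, 12) -> merged; set of 11 now {0, 11, 12}
Step 4: union(0, 7) -> merged; set of 0 now {0, 7, 11, 12}
Step 5: union(8, 7) -> merged; set of 8 now {0, 7, 8, 11, 12}
Step 6: find(11) -> no change; set of 11 is {0, 7, 8, 11, 12}
Step 7: union(0, 10) -> merged; set of 0 now {0, 7, 8, 10, 11, 12}
Step 8: union(1, 4) -> merged; set of 1 now {1, 4}
Step 9: find(8) -> no change; set of 8 is {0, 7, 8, 10, 11, 12}
Step 10: find(8) -> no change; set of 8 is {0, 7, 8, 10, 11, 12}
Step 11: find(6) -> no change; set of 6 is {6}
Step 12: find(4) -> no change; set of 4 is {1, 4}
Step 13: union(6, 12) -> merged; set of 6 now {0, 6, 7, 8, 10, 11, 12}
Set of 10: {0, 6, 7, 8, 10, 11, 12}; 9 is not a member.

Answer: no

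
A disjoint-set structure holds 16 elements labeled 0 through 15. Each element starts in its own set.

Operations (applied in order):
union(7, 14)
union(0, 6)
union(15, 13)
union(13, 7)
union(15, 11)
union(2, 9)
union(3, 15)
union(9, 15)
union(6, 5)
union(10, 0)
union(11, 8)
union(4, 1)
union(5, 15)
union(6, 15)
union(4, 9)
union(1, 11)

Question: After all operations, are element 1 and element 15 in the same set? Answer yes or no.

Step 1: union(7, 14) -> merged; set of 7 now {7, 14}
Step 2: union(0, 6) -> merged; set of 0 now {0, 6}
Step 3: union(15, 13) -> merged; set of 15 now {13, 15}
Step 4: union(13, 7) -> merged; set of 13 now {7, 13, 14, 15}
Step 5: union(15, 11) -> merged; set of 15 now {7, 11, 13, 14, 15}
Step 6: union(2, 9) -> merged; set of 2 now {2, 9}
Step 7: union(3, 15) -> merged; set of 3 now {3, 7, 11, 13, 14, 15}
Step 8: union(9, 15) -> merged; set of 9 now {2, 3, 7, 9, 11, 13, 14, 15}
Step 9: union(6, 5) -> merged; set of 6 now {0, 5, 6}
Step 10: union(10, 0) -> merged; set of 10 now {0, 5, 6, 10}
Step 11: union(11, 8) -> merged; set of 11 now {2, 3, 7, 8, 9, 11, 13, 14, 15}
Step 12: union(4, 1) -> merged; set of 4 now {1, 4}
Step 13: union(5, 15) -> merged; set of 5 now {0, 2, 3, 5, 6, 7, 8, 9, 10, 11, 13, 14, 15}
Step 14: union(6, 15) -> already same set; set of 6 now {0, 2, 3, 5, 6, 7, 8, 9, 10, 11, 13, 14, 15}
Step 15: union(4, 9) -> merged; set of 4 now {0, 1, 2, 3, 4, 5, 6, 7, 8, 9, 10, 11, 13, 14, 15}
Step 16: union(1, 11) -> already same set; set of 1 now {0, 1, 2, 3, 4, 5, 6, 7, 8, 9, 10, 11, 13, 14, 15}
Set of 1: {0, 1, 2, 3, 4, 5, 6, 7, 8, 9, 10, 11, 13, 14, 15}; 15 is a member.

Answer: yes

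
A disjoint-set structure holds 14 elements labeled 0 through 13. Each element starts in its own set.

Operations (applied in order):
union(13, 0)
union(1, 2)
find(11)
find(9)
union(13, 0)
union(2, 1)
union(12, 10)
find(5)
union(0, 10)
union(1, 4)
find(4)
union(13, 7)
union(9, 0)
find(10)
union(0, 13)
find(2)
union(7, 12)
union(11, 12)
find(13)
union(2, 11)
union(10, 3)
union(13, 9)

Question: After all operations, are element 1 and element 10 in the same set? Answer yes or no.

Answer: yes

Derivation:
Step 1: union(13, 0) -> merged; set of 13 now {0, 13}
Step 2: union(1, 2) -> merged; set of 1 now {1, 2}
Step 3: find(11) -> no change; set of 11 is {11}
Step 4: find(9) -> no change; set of 9 is {9}
Step 5: union(13, 0) -> already same set; set of 13 now {0, 13}
Step 6: union(2, 1) -> already same set; set of 2 now {1, 2}
Step 7: union(12, 10) -> merged; set of 12 now {10, 12}
Step 8: find(5) -> no change; set of 5 is {5}
Step 9: union(0, 10) -> merged; set of 0 now {0, 10, 12, 13}
Step 10: union(1, 4) -> merged; set of 1 now {1, 2, 4}
Step 11: find(4) -> no change; set of 4 is {1, 2, 4}
Step 12: union(13, 7) -> merged; set of 13 now {0, 7, 10, 12, 13}
Step 13: union(9, 0) -> merged; set of 9 now {0, 7, 9, 10, 12, 13}
Step 14: find(10) -> no change; set of 10 is {0, 7, 9, 10, 12, 13}
Step 15: union(0, 13) -> already same set; set of 0 now {0, 7, 9, 10, 12, 13}
Step 16: find(2) -> no change; set of 2 is {1, 2, 4}
Step 17: union(7, 12) -> already same set; set of 7 now {0, 7, 9, 10, 12, 13}
Step 18: union(11, 12) -> merged; set of 11 now {0, 7, 9, 10, 11, 12, 13}
Step 19: find(13) -> no change; set of 13 is {0, 7, 9, 10, 11, 12, 13}
Step 20: union(2, 11) -> merged; set of 2 now {0, 1, 2, 4, 7, 9, 10, 11, 12, 13}
Step 21: union(10, 3) -> merged; set of 10 now {0, 1, 2, 3, 4, 7, 9, 10, 11, 12, 13}
Step 22: union(13, 9) -> already same set; set of 13 now {0, 1, 2, 3, 4, 7, 9, 10, 11, 12, 13}
Set of 1: {0, 1, 2, 3, 4, 7, 9, 10, 11, 12, 13}; 10 is a member.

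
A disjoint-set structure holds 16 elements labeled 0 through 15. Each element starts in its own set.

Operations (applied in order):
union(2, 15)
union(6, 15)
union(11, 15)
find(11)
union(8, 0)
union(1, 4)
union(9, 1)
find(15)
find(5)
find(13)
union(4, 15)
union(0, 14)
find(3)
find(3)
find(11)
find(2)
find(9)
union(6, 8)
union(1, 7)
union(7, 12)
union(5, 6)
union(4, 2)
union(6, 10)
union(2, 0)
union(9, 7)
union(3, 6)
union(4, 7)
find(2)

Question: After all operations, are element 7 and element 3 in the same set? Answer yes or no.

Answer: yes

Derivation:
Step 1: union(2, 15) -> merged; set of 2 now {2, 15}
Step 2: union(6, 15) -> merged; set of 6 now {2, 6, 15}
Step 3: union(11, 15) -> merged; set of 11 now {2, 6, 11, 15}
Step 4: find(11) -> no change; set of 11 is {2, 6, 11, 15}
Step 5: union(8, 0) -> merged; set of 8 now {0, 8}
Step 6: union(1, 4) -> merged; set of 1 now {1, 4}
Step 7: union(9, 1) -> merged; set of 9 now {1, 4, 9}
Step 8: find(15) -> no change; set of 15 is {2, 6, 11, 15}
Step 9: find(5) -> no change; set of 5 is {5}
Step 10: find(13) -> no change; set of 13 is {13}
Step 11: union(4, 15) -> merged; set of 4 now {1, 2, 4, 6, 9, 11, 15}
Step 12: union(0, 14) -> merged; set of 0 now {0, 8, 14}
Step 13: find(3) -> no change; set of 3 is {3}
Step 14: find(3) -> no change; set of 3 is {3}
Step 15: find(11) -> no change; set of 11 is {1, 2, 4, 6, 9, 11, 15}
Step 16: find(2) -> no change; set of 2 is {1, 2, 4, 6, 9, 11, 15}
Step 17: find(9) -> no change; set of 9 is {1, 2, 4, 6, 9, 11, 15}
Step 18: union(6, 8) -> merged; set of 6 now {0, 1, 2, 4, 6, 8, 9, 11, 14, 15}
Step 19: union(1, 7) -> merged; set of 1 now {0, 1, 2, 4, 6, 7, 8, 9, 11, 14, 15}
Step 20: union(7, 12) -> merged; set of 7 now {0, 1, 2, 4, 6, 7, 8, 9, 11, 12, 14, 15}
Step 21: union(5, 6) -> merged; set of 5 now {0, 1, 2, 4, 5, 6, 7, 8, 9, 11, 12, 14, 15}
Step 22: union(4, 2) -> already same set; set of 4 now {0, 1, 2, 4, 5, 6, 7, 8, 9, 11, 12, 14, 15}
Step 23: union(6, 10) -> merged; set of 6 now {0, 1, 2, 4, 5, 6, 7, 8, 9, 10, 11, 12, 14, 15}
Step 24: union(2, 0) -> already same set; set of 2 now {0, 1, 2, 4, 5, 6, 7, 8, 9, 10, 11, 12, 14, 15}
Step 25: union(9, 7) -> already same set; set of 9 now {0, 1, 2, 4, 5, 6, 7, 8, 9, 10, 11, 12, 14, 15}
Step 26: union(3, 6) -> merged; set of 3 now {0, 1, 2, 3, 4, 5, 6, 7, 8, 9, 10, 11, 12, 14, 15}
Step 27: union(4, 7) -> already same set; set of 4 now {0, 1, 2, 3, 4, 5, 6, 7, 8, 9, 10, 11, 12, 14, 15}
Step 28: find(2) -> no change; set of 2 is {0, 1, 2, 3, 4, 5, 6, 7, 8, 9, 10, 11, 12, 14, 15}
Set of 7: {0, 1, 2, 3, 4, 5, 6, 7, 8, 9, 10, 11, 12, 14, 15}; 3 is a member.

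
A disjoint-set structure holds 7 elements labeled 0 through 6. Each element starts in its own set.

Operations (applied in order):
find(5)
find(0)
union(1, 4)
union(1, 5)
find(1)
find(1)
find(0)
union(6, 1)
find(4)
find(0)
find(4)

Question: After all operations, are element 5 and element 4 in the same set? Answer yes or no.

Step 1: find(5) -> no change; set of 5 is {5}
Step 2: find(0) -> no change; set of 0 is {0}
Step 3: union(1, 4) -> merged; set of 1 now {1, 4}
Step 4: union(1, 5) -> merged; set of 1 now {1, 4, 5}
Step 5: find(1) -> no change; set of 1 is {1, 4, 5}
Step 6: find(1) -> no change; set of 1 is {1, 4, 5}
Step 7: find(0) -> no change; set of 0 is {0}
Step 8: union(6, 1) -> merged; set of 6 now {1, 4, 5, 6}
Step 9: find(4) -> no change; set of 4 is {1, 4, 5, 6}
Step 10: find(0) -> no change; set of 0 is {0}
Step 11: find(4) -> no change; set of 4 is {1, 4, 5, 6}
Set of 5: {1, 4, 5, 6}; 4 is a member.

Answer: yes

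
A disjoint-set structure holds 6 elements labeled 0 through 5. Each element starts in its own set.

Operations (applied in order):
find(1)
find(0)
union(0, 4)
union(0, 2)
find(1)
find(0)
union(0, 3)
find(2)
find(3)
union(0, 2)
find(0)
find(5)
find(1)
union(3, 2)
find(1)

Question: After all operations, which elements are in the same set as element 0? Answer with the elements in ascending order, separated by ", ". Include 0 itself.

Answer: 0, 2, 3, 4

Derivation:
Step 1: find(1) -> no change; set of 1 is {1}
Step 2: find(0) -> no change; set of 0 is {0}
Step 3: union(0, 4) -> merged; set of 0 now {0, 4}
Step 4: union(0, 2) -> merged; set of 0 now {0, 2, 4}
Step 5: find(1) -> no change; set of 1 is {1}
Step 6: find(0) -> no change; set of 0 is {0, 2, 4}
Step 7: union(0, 3) -> merged; set of 0 now {0, 2, 3, 4}
Step 8: find(2) -> no change; set of 2 is {0, 2, 3, 4}
Step 9: find(3) -> no change; set of 3 is {0, 2, 3, 4}
Step 10: union(0, 2) -> already same set; set of 0 now {0, 2, 3, 4}
Step 11: find(0) -> no change; set of 0 is {0, 2, 3, 4}
Step 12: find(5) -> no change; set of 5 is {5}
Step 13: find(1) -> no change; set of 1 is {1}
Step 14: union(3, 2) -> already same set; set of 3 now {0, 2, 3, 4}
Step 15: find(1) -> no change; set of 1 is {1}
Component of 0: {0, 2, 3, 4}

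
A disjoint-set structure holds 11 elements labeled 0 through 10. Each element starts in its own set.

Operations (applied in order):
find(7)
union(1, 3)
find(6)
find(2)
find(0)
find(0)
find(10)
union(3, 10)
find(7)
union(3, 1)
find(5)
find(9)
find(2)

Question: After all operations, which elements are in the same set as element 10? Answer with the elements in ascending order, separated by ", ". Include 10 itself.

Answer: 1, 3, 10

Derivation:
Step 1: find(7) -> no change; set of 7 is {7}
Step 2: union(1, 3) -> merged; set of 1 now {1, 3}
Step 3: find(6) -> no change; set of 6 is {6}
Step 4: find(2) -> no change; set of 2 is {2}
Step 5: find(0) -> no change; set of 0 is {0}
Step 6: find(0) -> no change; set of 0 is {0}
Step 7: find(10) -> no change; set of 10 is {10}
Step 8: union(3, 10) -> merged; set of 3 now {1, 3, 10}
Step 9: find(7) -> no change; set of 7 is {7}
Step 10: union(3, 1) -> already same set; set of 3 now {1, 3, 10}
Step 11: find(5) -> no change; set of 5 is {5}
Step 12: find(9) -> no change; set of 9 is {9}
Step 13: find(2) -> no change; set of 2 is {2}
Component of 10: {1, 3, 10}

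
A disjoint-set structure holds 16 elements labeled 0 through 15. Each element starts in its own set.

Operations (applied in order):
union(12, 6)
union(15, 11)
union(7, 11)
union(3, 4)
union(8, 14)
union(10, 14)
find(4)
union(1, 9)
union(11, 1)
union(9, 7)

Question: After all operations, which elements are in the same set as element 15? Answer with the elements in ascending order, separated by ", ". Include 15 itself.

Answer: 1, 7, 9, 11, 15

Derivation:
Step 1: union(12, 6) -> merged; set of 12 now {6, 12}
Step 2: union(15, 11) -> merged; set of 15 now {11, 15}
Step 3: union(7, 11) -> merged; set of 7 now {7, 11, 15}
Step 4: union(3, 4) -> merged; set of 3 now {3, 4}
Step 5: union(8, 14) -> merged; set of 8 now {8, 14}
Step 6: union(10, 14) -> merged; set of 10 now {8, 10, 14}
Step 7: find(4) -> no change; set of 4 is {3, 4}
Step 8: union(1, 9) -> merged; set of 1 now {1, 9}
Step 9: union(11, 1) -> merged; set of 11 now {1, 7, 9, 11, 15}
Step 10: union(9, 7) -> already same set; set of 9 now {1, 7, 9, 11, 15}
Component of 15: {1, 7, 9, 11, 15}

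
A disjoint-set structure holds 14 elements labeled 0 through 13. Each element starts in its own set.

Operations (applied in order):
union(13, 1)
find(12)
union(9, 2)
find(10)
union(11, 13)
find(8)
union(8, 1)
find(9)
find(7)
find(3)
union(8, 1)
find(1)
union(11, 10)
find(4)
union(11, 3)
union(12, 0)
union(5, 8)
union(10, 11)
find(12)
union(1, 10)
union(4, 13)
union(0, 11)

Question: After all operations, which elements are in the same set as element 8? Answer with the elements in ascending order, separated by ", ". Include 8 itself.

Step 1: union(13, 1) -> merged; set of 13 now {1, 13}
Step 2: find(12) -> no change; set of 12 is {12}
Step 3: union(9, 2) -> merged; set of 9 now {2, 9}
Step 4: find(10) -> no change; set of 10 is {10}
Step 5: union(11, 13) -> merged; set of 11 now {1, 11, 13}
Step 6: find(8) -> no change; set of 8 is {8}
Step 7: union(8, 1) -> merged; set of 8 now {1, 8, 11, 13}
Step 8: find(9) -> no change; set of 9 is {2, 9}
Step 9: find(7) -> no change; set of 7 is {7}
Step 10: find(3) -> no change; set of 3 is {3}
Step 11: union(8, 1) -> already same set; set of 8 now {1, 8, 11, 13}
Step 12: find(1) -> no change; set of 1 is {1, 8, 11, 13}
Step 13: union(11, 10) -> merged; set of 11 now {1, 8, 10, 11, 13}
Step 14: find(4) -> no change; set of 4 is {4}
Step 15: union(11, 3) -> merged; set of 11 now {1, 3, 8, 10, 11, 13}
Step 16: union(12, 0) -> merged; set of 12 now {0, 12}
Step 17: union(5, 8) -> merged; set of 5 now {1, 3, 5, 8, 10, 11, 13}
Step 18: union(10, 11) -> already same set; set of 10 now {1, 3, 5, 8, 10, 11, 13}
Step 19: find(12) -> no change; set of 12 is {0, 12}
Step 20: union(1, 10) -> already same set; set of 1 now {1, 3, 5, 8, 10, 11, 13}
Step 21: union(4, 13) -> merged; set of 4 now {1, 3, 4, 5, 8, 10, 11, 13}
Step 22: union(0, 11) -> merged; set of 0 now {0, 1, 3, 4, 5, 8, 10, 11, 12, 13}
Component of 8: {0, 1, 3, 4, 5, 8, 10, 11, 12, 13}

Answer: 0, 1, 3, 4, 5, 8, 10, 11, 12, 13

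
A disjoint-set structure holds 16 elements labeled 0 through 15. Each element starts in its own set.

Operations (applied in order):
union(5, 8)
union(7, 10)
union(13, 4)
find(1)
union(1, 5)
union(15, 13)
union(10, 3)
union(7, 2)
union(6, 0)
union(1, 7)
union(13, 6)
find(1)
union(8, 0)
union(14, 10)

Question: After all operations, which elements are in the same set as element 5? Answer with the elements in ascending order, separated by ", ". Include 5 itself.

Step 1: union(5, 8) -> merged; set of 5 now {5, 8}
Step 2: union(7, 10) -> merged; set of 7 now {7, 10}
Step 3: union(13, 4) -> merged; set of 13 now {4, 13}
Step 4: find(1) -> no change; set of 1 is {1}
Step 5: union(1, 5) -> merged; set of 1 now {1, 5, 8}
Step 6: union(15, 13) -> merged; set of 15 now {4, 13, 15}
Step 7: union(10, 3) -> merged; set of 10 now {3, 7, 10}
Step 8: union(7, 2) -> merged; set of 7 now {2, 3, 7, 10}
Step 9: union(6, 0) -> merged; set of 6 now {0, 6}
Step 10: union(1, 7) -> merged; set of 1 now {1, 2, 3, 5, 7, 8, 10}
Step 11: union(13, 6) -> merged; set of 13 now {0, 4, 6, 13, 15}
Step 12: find(1) -> no change; set of 1 is {1, 2, 3, 5, 7, 8, 10}
Step 13: union(8, 0) -> merged; set of 8 now {0, 1, 2, 3, 4, 5, 6, 7, 8, 10, 13, 15}
Step 14: union(14, 10) -> merged; set of 14 now {0, 1, 2, 3, 4, 5, 6, 7, 8, 10, 13, 14, 15}
Component of 5: {0, 1, 2, 3, 4, 5, 6, 7, 8, 10, 13, 14, 15}

Answer: 0, 1, 2, 3, 4, 5, 6, 7, 8, 10, 13, 14, 15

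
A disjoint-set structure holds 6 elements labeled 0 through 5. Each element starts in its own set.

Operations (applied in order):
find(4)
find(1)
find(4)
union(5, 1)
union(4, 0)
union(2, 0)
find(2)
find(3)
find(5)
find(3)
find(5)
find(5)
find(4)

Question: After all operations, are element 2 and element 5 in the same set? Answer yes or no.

Answer: no

Derivation:
Step 1: find(4) -> no change; set of 4 is {4}
Step 2: find(1) -> no change; set of 1 is {1}
Step 3: find(4) -> no change; set of 4 is {4}
Step 4: union(5, 1) -> merged; set of 5 now {1, 5}
Step 5: union(4, 0) -> merged; set of 4 now {0, 4}
Step 6: union(2, 0) -> merged; set of 2 now {0, 2, 4}
Step 7: find(2) -> no change; set of 2 is {0, 2, 4}
Step 8: find(3) -> no change; set of 3 is {3}
Step 9: find(5) -> no change; set of 5 is {1, 5}
Step 10: find(3) -> no change; set of 3 is {3}
Step 11: find(5) -> no change; set of 5 is {1, 5}
Step 12: find(5) -> no change; set of 5 is {1, 5}
Step 13: find(4) -> no change; set of 4 is {0, 2, 4}
Set of 2: {0, 2, 4}; 5 is not a member.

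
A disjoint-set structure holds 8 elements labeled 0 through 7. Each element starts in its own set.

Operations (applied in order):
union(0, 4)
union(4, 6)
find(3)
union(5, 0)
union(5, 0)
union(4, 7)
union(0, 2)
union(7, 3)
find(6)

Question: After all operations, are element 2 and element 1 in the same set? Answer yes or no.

Answer: no

Derivation:
Step 1: union(0, 4) -> merged; set of 0 now {0, 4}
Step 2: union(4, 6) -> merged; set of 4 now {0, 4, 6}
Step 3: find(3) -> no change; set of 3 is {3}
Step 4: union(5, 0) -> merged; set of 5 now {0, 4, 5, 6}
Step 5: union(5, 0) -> already same set; set of 5 now {0, 4, 5, 6}
Step 6: union(4, 7) -> merged; set of 4 now {0, 4, 5, 6, 7}
Step 7: union(0, 2) -> merged; set of 0 now {0, 2, 4, 5, 6, 7}
Step 8: union(7, 3) -> merged; set of 7 now {0, 2, 3, 4, 5, 6, 7}
Step 9: find(6) -> no change; set of 6 is {0, 2, 3, 4, 5, 6, 7}
Set of 2: {0, 2, 3, 4, 5, 6, 7}; 1 is not a member.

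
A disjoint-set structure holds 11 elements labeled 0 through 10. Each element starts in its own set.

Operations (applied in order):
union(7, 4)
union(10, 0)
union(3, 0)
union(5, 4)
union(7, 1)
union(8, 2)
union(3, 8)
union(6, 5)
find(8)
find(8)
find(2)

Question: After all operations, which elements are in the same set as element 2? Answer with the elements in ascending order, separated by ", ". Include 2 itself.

Answer: 0, 2, 3, 8, 10

Derivation:
Step 1: union(7, 4) -> merged; set of 7 now {4, 7}
Step 2: union(10, 0) -> merged; set of 10 now {0, 10}
Step 3: union(3, 0) -> merged; set of 3 now {0, 3, 10}
Step 4: union(5, 4) -> merged; set of 5 now {4, 5, 7}
Step 5: union(7, 1) -> merged; set of 7 now {1, 4, 5, 7}
Step 6: union(8, 2) -> merged; set of 8 now {2, 8}
Step 7: union(3, 8) -> merged; set of 3 now {0, 2, 3, 8, 10}
Step 8: union(6, 5) -> merged; set of 6 now {1, 4, 5, 6, 7}
Step 9: find(8) -> no change; set of 8 is {0, 2, 3, 8, 10}
Step 10: find(8) -> no change; set of 8 is {0, 2, 3, 8, 10}
Step 11: find(2) -> no change; set of 2 is {0, 2, 3, 8, 10}
Component of 2: {0, 2, 3, 8, 10}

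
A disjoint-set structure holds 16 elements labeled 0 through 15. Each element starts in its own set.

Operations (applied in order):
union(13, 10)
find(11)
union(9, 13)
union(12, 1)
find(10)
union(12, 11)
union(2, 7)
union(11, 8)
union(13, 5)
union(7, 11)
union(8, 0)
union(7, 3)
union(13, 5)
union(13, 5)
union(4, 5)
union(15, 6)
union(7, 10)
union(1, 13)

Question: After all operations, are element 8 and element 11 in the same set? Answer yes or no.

Answer: yes

Derivation:
Step 1: union(13, 10) -> merged; set of 13 now {10, 13}
Step 2: find(11) -> no change; set of 11 is {11}
Step 3: union(9, 13) -> merged; set of 9 now {9, 10, 13}
Step 4: union(12, 1) -> merged; set of 12 now {1, 12}
Step 5: find(10) -> no change; set of 10 is {9, 10, 13}
Step 6: union(12, 11) -> merged; set of 12 now {1, 11, 12}
Step 7: union(2, 7) -> merged; set of 2 now {2, 7}
Step 8: union(11, 8) -> merged; set of 11 now {1, 8, 11, 12}
Step 9: union(13, 5) -> merged; set of 13 now {5, 9, 10, 13}
Step 10: union(7, 11) -> merged; set of 7 now {1, 2, 7, 8, 11, 12}
Step 11: union(8, 0) -> merged; set of 8 now {0, 1, 2, 7, 8, 11, 12}
Step 12: union(7, 3) -> merged; set of 7 now {0, 1, 2, 3, 7, 8, 11, 12}
Step 13: union(13, 5) -> already same set; set of 13 now {5, 9, 10, 13}
Step 14: union(13, 5) -> already same set; set of 13 now {5, 9, 10, 13}
Step 15: union(4, 5) -> merged; set of 4 now {4, 5, 9, 10, 13}
Step 16: union(15, 6) -> merged; set of 15 now {6, 15}
Step 17: union(7, 10) -> merged; set of 7 now {0, 1, 2, 3, 4, 5, 7, 8, 9, 10, 11, 12, 13}
Step 18: union(1, 13) -> already same set; set of 1 now {0, 1, 2, 3, 4, 5, 7, 8, 9, 10, 11, 12, 13}
Set of 8: {0, 1, 2, 3, 4, 5, 7, 8, 9, 10, 11, 12, 13}; 11 is a member.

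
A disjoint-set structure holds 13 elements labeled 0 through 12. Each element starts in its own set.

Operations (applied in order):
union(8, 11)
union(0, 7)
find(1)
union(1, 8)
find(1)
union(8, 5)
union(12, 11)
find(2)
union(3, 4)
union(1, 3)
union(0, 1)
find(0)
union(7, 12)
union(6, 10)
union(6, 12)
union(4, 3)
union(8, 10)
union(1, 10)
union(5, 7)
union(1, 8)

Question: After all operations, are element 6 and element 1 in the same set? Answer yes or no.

Step 1: union(8, 11) -> merged; set of 8 now {8, 11}
Step 2: union(0, 7) -> merged; set of 0 now {0, 7}
Step 3: find(1) -> no change; set of 1 is {1}
Step 4: union(1, 8) -> merged; set of 1 now {1, 8, 11}
Step 5: find(1) -> no change; set of 1 is {1, 8, 11}
Step 6: union(8, 5) -> merged; set of 8 now {1, 5, 8, 11}
Step 7: union(12, 11) -> merged; set of 12 now {1, 5, 8, 11, 12}
Step 8: find(2) -> no change; set of 2 is {2}
Step 9: union(3, 4) -> merged; set of 3 now {3, 4}
Step 10: union(1, 3) -> merged; set of 1 now {1, 3, 4, 5, 8, 11, 12}
Step 11: union(0, 1) -> merged; set of 0 now {0, 1, 3, 4, 5, 7, 8, 11, 12}
Step 12: find(0) -> no change; set of 0 is {0, 1, 3, 4, 5, 7, 8, 11, 12}
Step 13: union(7, 12) -> already same set; set of 7 now {0, 1, 3, 4, 5, 7, 8, 11, 12}
Step 14: union(6, 10) -> merged; set of 6 now {6, 10}
Step 15: union(6, 12) -> merged; set of 6 now {0, 1, 3, 4, 5, 6, 7, 8, 10, 11, 12}
Step 16: union(4, 3) -> already same set; set of 4 now {0, 1, 3, 4, 5, 6, 7, 8, 10, 11, 12}
Step 17: union(8, 10) -> already same set; set of 8 now {0, 1, 3, 4, 5, 6, 7, 8, 10, 11, 12}
Step 18: union(1, 10) -> already same set; set of 1 now {0, 1, 3, 4, 5, 6, 7, 8, 10, 11, 12}
Step 19: union(5, 7) -> already same set; set of 5 now {0, 1, 3, 4, 5, 6, 7, 8, 10, 11, 12}
Step 20: union(1, 8) -> already same set; set of 1 now {0, 1, 3, 4, 5, 6, 7, 8, 10, 11, 12}
Set of 6: {0, 1, 3, 4, 5, 6, 7, 8, 10, 11, 12}; 1 is a member.

Answer: yes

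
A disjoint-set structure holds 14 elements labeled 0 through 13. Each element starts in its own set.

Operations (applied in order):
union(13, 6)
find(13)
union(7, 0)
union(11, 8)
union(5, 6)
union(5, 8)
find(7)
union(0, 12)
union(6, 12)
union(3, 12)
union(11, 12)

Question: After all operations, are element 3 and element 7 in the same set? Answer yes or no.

Step 1: union(13, 6) -> merged; set of 13 now {6, 13}
Step 2: find(13) -> no change; set of 13 is {6, 13}
Step 3: union(7, 0) -> merged; set of 7 now {0, 7}
Step 4: union(11, 8) -> merged; set of 11 now {8, 11}
Step 5: union(5, 6) -> merged; set of 5 now {5, 6, 13}
Step 6: union(5, 8) -> merged; set of 5 now {5, 6, 8, 11, 13}
Step 7: find(7) -> no change; set of 7 is {0, 7}
Step 8: union(0, 12) -> merged; set of 0 now {0, 7, 12}
Step 9: union(6, 12) -> merged; set of 6 now {0, 5, 6, 7, 8, 11, 12, 13}
Step 10: union(3, 12) -> merged; set of 3 now {0, 3, 5, 6, 7, 8, 11, 12, 13}
Step 11: union(11, 12) -> already same set; set of 11 now {0, 3, 5, 6, 7, 8, 11, 12, 13}
Set of 3: {0, 3, 5, 6, 7, 8, 11, 12, 13}; 7 is a member.

Answer: yes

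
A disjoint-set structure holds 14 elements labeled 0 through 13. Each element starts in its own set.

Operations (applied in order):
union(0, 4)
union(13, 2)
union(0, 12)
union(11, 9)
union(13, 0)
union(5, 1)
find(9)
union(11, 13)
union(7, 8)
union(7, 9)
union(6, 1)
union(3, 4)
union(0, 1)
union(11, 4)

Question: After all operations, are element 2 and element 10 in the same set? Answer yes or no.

Step 1: union(0, 4) -> merged; set of 0 now {0, 4}
Step 2: union(13, 2) -> merged; set of 13 now {2, 13}
Step 3: union(0, 12) -> merged; set of 0 now {0, 4, 12}
Step 4: union(11, 9) -> merged; set of 11 now {9, 11}
Step 5: union(13, 0) -> merged; set of 13 now {0, 2, 4, 12, 13}
Step 6: union(5, 1) -> merged; set of 5 now {1, 5}
Step 7: find(9) -> no change; set of 9 is {9, 11}
Step 8: union(11, 13) -> merged; set of 11 now {0, 2, 4, 9, 11, 12, 13}
Step 9: union(7, 8) -> merged; set of 7 now {7, 8}
Step 10: union(7, 9) -> merged; set of 7 now {0, 2, 4, 7, 8, 9, 11, 12, 13}
Step 11: union(6, 1) -> merged; set of 6 now {1, 5, 6}
Step 12: union(3, 4) -> merged; set of 3 now {0, 2, 3, 4, 7, 8, 9, 11, 12, 13}
Step 13: union(0, 1) -> merged; set of 0 now {0, 1, 2, 3, 4, 5, 6, 7, 8, 9, 11, 12, 13}
Step 14: union(11, 4) -> already same set; set of 11 now {0, 1, 2, 3, 4, 5, 6, 7, 8, 9, 11, 12, 13}
Set of 2: {0, 1, 2, 3, 4, 5, 6, 7, 8, 9, 11, 12, 13}; 10 is not a member.

Answer: no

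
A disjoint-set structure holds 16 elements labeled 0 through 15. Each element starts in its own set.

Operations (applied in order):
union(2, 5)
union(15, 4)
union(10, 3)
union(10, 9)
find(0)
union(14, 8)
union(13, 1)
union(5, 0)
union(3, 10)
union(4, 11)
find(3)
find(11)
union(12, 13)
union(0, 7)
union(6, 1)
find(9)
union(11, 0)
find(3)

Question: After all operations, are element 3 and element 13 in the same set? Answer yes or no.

Answer: no

Derivation:
Step 1: union(2, 5) -> merged; set of 2 now {2, 5}
Step 2: union(15, 4) -> merged; set of 15 now {4, 15}
Step 3: union(10, 3) -> merged; set of 10 now {3, 10}
Step 4: union(10, 9) -> merged; set of 10 now {3, 9, 10}
Step 5: find(0) -> no change; set of 0 is {0}
Step 6: union(14, 8) -> merged; set of 14 now {8, 14}
Step 7: union(13, 1) -> merged; set of 13 now {1, 13}
Step 8: union(5, 0) -> merged; set of 5 now {0, 2, 5}
Step 9: union(3, 10) -> already same set; set of 3 now {3, 9, 10}
Step 10: union(4, 11) -> merged; set of 4 now {4, 11, 15}
Step 11: find(3) -> no change; set of 3 is {3, 9, 10}
Step 12: find(11) -> no change; set of 11 is {4, 11, 15}
Step 13: union(12, 13) -> merged; set of 12 now {1, 12, 13}
Step 14: union(0, 7) -> merged; set of 0 now {0, 2, 5, 7}
Step 15: union(6, 1) -> merged; set of 6 now {1, 6, 12, 13}
Step 16: find(9) -> no change; set of 9 is {3, 9, 10}
Step 17: union(11, 0) -> merged; set of 11 now {0, 2, 4, 5, 7, 11, 15}
Step 18: find(3) -> no change; set of 3 is {3, 9, 10}
Set of 3: {3, 9, 10}; 13 is not a member.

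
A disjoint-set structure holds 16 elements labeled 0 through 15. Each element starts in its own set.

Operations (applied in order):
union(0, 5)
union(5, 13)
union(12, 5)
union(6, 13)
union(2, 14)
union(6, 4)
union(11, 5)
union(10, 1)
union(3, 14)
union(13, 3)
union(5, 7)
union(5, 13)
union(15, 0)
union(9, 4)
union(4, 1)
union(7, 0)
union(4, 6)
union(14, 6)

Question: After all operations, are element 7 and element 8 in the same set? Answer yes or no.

Answer: no

Derivation:
Step 1: union(0, 5) -> merged; set of 0 now {0, 5}
Step 2: union(5, 13) -> merged; set of 5 now {0, 5, 13}
Step 3: union(12, 5) -> merged; set of 12 now {0, 5, 12, 13}
Step 4: union(6, 13) -> merged; set of 6 now {0, 5, 6, 12, 13}
Step 5: union(2, 14) -> merged; set of 2 now {2, 14}
Step 6: union(6, 4) -> merged; set of 6 now {0, 4, 5, 6, 12, 13}
Step 7: union(11, 5) -> merged; set of 11 now {0, 4, 5, 6, 11, 12, 13}
Step 8: union(10, 1) -> merged; set of 10 now {1, 10}
Step 9: union(3, 14) -> merged; set of 3 now {2, 3, 14}
Step 10: union(13, 3) -> merged; set of 13 now {0, 2, 3, 4, 5, 6, 11, 12, 13, 14}
Step 11: union(5, 7) -> merged; set of 5 now {0, 2, 3, 4, 5, 6, 7, 11, 12, 13, 14}
Step 12: union(5, 13) -> already same set; set of 5 now {0, 2, 3, 4, 5, 6, 7, 11, 12, 13, 14}
Step 13: union(15, 0) -> merged; set of 15 now {0, 2, 3, 4, 5, 6, 7, 11, 12, 13, 14, 15}
Step 14: union(9, 4) -> merged; set of 9 now {0, 2, 3, 4, 5, 6, 7, 9, 11, 12, 13, 14, 15}
Step 15: union(4, 1) -> merged; set of 4 now {0, 1, 2, 3, 4, 5, 6, 7, 9, 10, 11, 12, 13, 14, 15}
Step 16: union(7, 0) -> already same set; set of 7 now {0, 1, 2, 3, 4, 5, 6, 7, 9, 10, 11, 12, 13, 14, 15}
Step 17: union(4, 6) -> already same set; set of 4 now {0, 1, 2, 3, 4, 5, 6, 7, 9, 10, 11, 12, 13, 14, 15}
Step 18: union(14, 6) -> already same set; set of 14 now {0, 1, 2, 3, 4, 5, 6, 7, 9, 10, 11, 12, 13, 14, 15}
Set of 7: {0, 1, 2, 3, 4, 5, 6, 7, 9, 10, 11, 12, 13, 14, 15}; 8 is not a member.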